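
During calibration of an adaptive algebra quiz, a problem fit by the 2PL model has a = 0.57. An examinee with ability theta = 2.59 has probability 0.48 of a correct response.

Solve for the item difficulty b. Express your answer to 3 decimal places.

2.730

P(theta) = 1 / (1 + exp(−a(theta − b)))
logit(0.48) = ln(0.48/0.52) = -0.0800
b = theta − logit/(a) = 2.59 − (-0.0800)/0.5700 = 2.7304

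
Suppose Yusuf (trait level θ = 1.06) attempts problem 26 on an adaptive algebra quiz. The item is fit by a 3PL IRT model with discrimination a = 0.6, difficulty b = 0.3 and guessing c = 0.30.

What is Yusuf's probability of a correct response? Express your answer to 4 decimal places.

0.7284

P(θ) = c + (1 − c) · 1 / (1 + exp(−a(θ − b)))
Exponent: 0.6 × (1.06 − 0.3) = 0.4560
1/(1 + e^{-0.4560}) = 0.6121
P = 0.30 + 0.70 × 0.6121 = 0.7284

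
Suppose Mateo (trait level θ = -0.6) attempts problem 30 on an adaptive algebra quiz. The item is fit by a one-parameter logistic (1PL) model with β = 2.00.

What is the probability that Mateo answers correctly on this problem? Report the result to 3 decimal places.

0.069

P(θ) = 1 / (1 + exp(−(θ − β)))
Exponent: (-0.6 − 2.00) = -2.6000
1/(1 + e^{2.6000}) = 0.0691
P = 0.0691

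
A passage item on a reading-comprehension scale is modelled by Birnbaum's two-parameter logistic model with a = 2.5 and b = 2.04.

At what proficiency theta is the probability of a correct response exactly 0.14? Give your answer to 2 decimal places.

P(theta) = 1 / (1 + exp(−a(theta − b)))
logit = ln(0.1400/0.8600) = -1.8153
theta = b + logit/(a) = 2.04 + (-1.8153)/2.5000 = 1.3139

1.31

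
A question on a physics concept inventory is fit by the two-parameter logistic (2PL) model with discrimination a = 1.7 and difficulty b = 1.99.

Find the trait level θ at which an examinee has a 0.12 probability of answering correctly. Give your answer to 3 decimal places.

P(θ) = 1 / (1 + exp(−a(θ − b)))
logit = ln(0.1200/0.8800) = -1.9924
θ = b + logit/(a) = 1.99 + (-1.9924)/1.7000 = 0.8180

0.818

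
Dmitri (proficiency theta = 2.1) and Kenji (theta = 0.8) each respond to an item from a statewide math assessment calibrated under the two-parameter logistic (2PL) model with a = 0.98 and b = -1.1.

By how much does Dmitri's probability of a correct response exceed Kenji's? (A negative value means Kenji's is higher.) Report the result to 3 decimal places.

0.093

P(theta) = 1 / (1 + exp(−a(theta − b)))
P(Dmitri) = 0.9584  [exponent 3.1360]
P(Kenji) = 0.8655  [exponent 1.8620]
Difference = 0.9584 − 0.8655 = 0.0928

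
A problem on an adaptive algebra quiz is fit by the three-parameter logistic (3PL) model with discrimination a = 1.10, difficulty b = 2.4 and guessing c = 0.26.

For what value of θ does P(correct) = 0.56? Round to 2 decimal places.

2.05

P(θ) = c + (1 − c) · 1 / (1 + exp(−a(θ − b)))
Remove guessing floor: (0.56 − 0.26)/(1 − 0.26) = 0.4054
logit = ln(0.4054/0.5946) = -0.3830
θ = b + logit/(a) = 2.4 + (-0.3830)/1.1000 = 2.0518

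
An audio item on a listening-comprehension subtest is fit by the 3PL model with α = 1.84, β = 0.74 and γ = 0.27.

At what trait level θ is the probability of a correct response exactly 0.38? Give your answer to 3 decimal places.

-0.200

P(θ) = γ + (1 − γ) · 1 / (1 + exp(−α(θ − β)))
Remove guessing floor: (0.38 − 0.27)/(1 − 0.27) = 0.1507
logit = ln(0.1507/0.8493) = -1.7292
θ = β + logit/(α) = 0.74 + (-1.7292)/1.8400 = -0.1998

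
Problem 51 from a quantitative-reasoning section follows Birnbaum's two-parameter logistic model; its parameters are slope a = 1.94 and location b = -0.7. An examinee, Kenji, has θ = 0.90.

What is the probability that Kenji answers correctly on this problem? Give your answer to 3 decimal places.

P(θ) = 1 / (1 + exp(−a(θ − b)))
Exponent: 1.94 × (0.90 − (-0.7)) = 3.1040
1/(1 + e^{-3.1040}) = 0.9571

0.957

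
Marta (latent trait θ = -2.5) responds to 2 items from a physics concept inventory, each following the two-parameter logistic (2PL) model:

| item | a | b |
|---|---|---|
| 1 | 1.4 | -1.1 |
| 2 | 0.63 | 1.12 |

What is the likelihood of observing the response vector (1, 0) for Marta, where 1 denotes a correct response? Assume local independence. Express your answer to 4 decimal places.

P(θ) = 1 / (1 + exp(−a(θ − b)))
P_1 = 1/(1+e^{1.9600}) = 0.1235
P_2 = 1/(1+e^{2.2806}) = 0.0927
L = P_1 × (1−P_2) = 0.1235 × 0.9073 = 0.11202

0.1120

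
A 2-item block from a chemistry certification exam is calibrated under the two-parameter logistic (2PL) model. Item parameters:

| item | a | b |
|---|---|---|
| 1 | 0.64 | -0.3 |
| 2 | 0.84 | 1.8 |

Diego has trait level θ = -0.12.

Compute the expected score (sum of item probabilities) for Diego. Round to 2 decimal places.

P(θ) = 1 / (1 + exp(−a(θ − b)))
P_1 = 1/(1+e^{-0.1152}) = 0.5288
P_2 = 1/(1+e^{1.6128}) = 0.1662
E[score] = 0.5288 + 0.1662 = 0.6950

0.69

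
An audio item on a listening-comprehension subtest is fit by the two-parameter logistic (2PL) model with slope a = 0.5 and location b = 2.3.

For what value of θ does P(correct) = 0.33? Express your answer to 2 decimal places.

P(θ) = 1 / (1 + exp(−a(θ − b)))
logit = ln(0.3300/0.6700) = -0.7082
θ = b + logit/(a) = 2.3 + (-0.7082)/0.5000 = 0.8836

0.88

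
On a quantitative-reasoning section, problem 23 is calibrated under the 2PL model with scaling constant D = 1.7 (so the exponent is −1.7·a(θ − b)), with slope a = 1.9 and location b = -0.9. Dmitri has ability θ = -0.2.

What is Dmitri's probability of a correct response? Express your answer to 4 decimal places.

P(θ) = 1 / (1 + exp(−D·a(θ − b)))
Exponent: 1.7 × 1.9 × (-0.2 − (-0.9)) = 2.2610
1/(1 + e^{-2.2610}) = 0.9056
P = 0.9056

0.9056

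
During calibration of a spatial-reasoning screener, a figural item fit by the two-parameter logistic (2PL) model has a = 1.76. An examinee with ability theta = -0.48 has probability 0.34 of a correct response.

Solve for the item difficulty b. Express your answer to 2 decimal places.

-0.10

P(theta) = 1 / (1 + exp(−a(theta − b)))
logit(0.34) = ln(0.34/0.66) = -0.6633
b = theta − logit/(a) = -0.48 − (-0.6633)/1.7600 = -0.1031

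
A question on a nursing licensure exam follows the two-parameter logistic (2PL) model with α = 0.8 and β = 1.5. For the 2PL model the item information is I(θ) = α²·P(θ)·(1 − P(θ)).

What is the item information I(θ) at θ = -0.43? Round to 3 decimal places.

P = 1/(1+e^{1.5440}) = 0.1760
P(1−P) = 0.1760 × 0.8240 = 0.1450
I = α² × P(1−P) = 0.8² × 0.1450 = 0.09280

0.093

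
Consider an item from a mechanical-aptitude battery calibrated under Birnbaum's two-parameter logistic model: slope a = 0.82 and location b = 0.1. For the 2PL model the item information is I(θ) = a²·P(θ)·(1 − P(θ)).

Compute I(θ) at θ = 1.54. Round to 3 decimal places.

0.121

P = 1/(1+e^{-1.1808}) = 0.7651
P(1−P) = 0.7651 × 0.2349 = 0.1797
I = a² × P(1−P) = 0.82² × 0.1797 = 0.12085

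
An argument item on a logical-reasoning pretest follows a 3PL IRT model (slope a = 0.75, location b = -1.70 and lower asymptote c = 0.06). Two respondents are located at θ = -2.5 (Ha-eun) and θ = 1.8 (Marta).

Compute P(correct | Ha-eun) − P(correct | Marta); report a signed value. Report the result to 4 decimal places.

-0.5434

P(θ) = c + (1 − c) · 1 / (1 + exp(−a(θ − b)))
P(Ha-eun) = 0.3931  [exponent -0.6000]
P(Marta) = 0.9365  [exponent 2.6250]
Difference = 0.3931 − 0.9365 = -0.5434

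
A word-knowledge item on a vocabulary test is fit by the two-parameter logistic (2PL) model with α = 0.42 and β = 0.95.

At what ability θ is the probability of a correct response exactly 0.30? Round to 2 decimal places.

-1.07

P(θ) = 1 / (1 + exp(−α(θ − β)))
logit = ln(0.3000/0.7000) = -0.8473
θ = β + logit/(α) = 0.95 + (-0.8473)/0.4200 = -1.0674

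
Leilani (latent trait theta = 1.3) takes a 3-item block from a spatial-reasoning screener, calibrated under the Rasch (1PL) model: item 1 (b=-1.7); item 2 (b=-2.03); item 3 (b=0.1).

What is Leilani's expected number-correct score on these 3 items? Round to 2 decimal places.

P(theta) = 1 / (1 + exp(−(theta − b)))
P_1 = 1/(1+e^{-3.0000}) = 0.9526
P_2 = 1/(1+e^{-3.3300}) = 0.9654
P_3 = 1/(1+e^{-1.2000}) = 0.7685
E[score] = 0.9526 + 0.9654 + 0.7685 = 2.6865

2.69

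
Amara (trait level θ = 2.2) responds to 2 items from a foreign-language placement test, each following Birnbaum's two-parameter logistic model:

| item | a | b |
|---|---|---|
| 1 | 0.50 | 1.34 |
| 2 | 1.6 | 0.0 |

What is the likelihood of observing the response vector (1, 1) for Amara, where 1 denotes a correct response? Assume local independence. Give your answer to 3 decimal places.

P(θ) = 1 / (1 + exp(−a(θ − b)))
P_1 = 1/(1+e^{-0.4300}) = 0.6059
P_2 = 1/(1+e^{-3.5200}) = 0.9713
L = P_1 × P_2 = 0.6059 × 0.9713 = 0.58846

0.588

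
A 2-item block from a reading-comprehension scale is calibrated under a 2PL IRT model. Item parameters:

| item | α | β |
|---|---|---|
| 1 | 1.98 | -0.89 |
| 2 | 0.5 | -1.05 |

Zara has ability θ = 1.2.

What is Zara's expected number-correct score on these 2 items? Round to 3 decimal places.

P(θ) = 1 / (1 + exp(−α(θ − β)))
P_1 = 1/(1+e^{-4.1382}) = 0.9843
P_2 = 1/(1+e^{-1.1250}) = 0.7549
E[score] = 0.9843 + 0.7549 = 1.7392

1.739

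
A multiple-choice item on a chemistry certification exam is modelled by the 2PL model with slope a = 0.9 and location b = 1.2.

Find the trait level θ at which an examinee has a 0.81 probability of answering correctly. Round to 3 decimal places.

2.811

P(θ) = 1 / (1 + exp(−a(θ − b)))
logit = ln(0.8100/0.1900) = 1.4500
θ = b + logit/(a) = 1.2 + 1.4500/0.9000 = 2.8111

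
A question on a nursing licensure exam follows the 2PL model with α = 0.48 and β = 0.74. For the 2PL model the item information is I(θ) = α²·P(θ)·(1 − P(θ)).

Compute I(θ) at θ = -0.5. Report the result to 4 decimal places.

0.0528

P = 1/(1+e^{0.5952}) = 0.3554
P(1−P) = 0.3554 × 0.6446 = 0.2291
I = α² × P(1−P) = 0.48² × 0.2291 = 0.05279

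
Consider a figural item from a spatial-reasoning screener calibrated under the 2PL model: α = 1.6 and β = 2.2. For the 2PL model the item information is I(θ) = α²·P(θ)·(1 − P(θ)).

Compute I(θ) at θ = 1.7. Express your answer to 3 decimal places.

0.548

P = 1/(1+e^{0.8000}) = 0.3100
P(1−P) = 0.3100 × 0.6900 = 0.2139
I = α² × P(1−P) = 1.6² × 0.2139 = 0.54761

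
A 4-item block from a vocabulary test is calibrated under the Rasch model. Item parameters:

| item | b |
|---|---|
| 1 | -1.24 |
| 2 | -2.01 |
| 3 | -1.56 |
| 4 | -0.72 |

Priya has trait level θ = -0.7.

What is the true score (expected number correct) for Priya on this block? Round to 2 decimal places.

P(θ) = 1 / (1 + exp(−(θ − b)))
P_1 = 1/(1+e^{-0.5400}) = 0.6318
P_2 = 1/(1+e^{-1.3100}) = 0.7875
P_3 = 1/(1+e^{-0.8600}) = 0.7027
P_4 = 1/(1+e^{-0.0200}) = 0.5050
E[score] = 0.6318 + 0.7875 + 0.7027 + 0.5050 = 2.6270

2.63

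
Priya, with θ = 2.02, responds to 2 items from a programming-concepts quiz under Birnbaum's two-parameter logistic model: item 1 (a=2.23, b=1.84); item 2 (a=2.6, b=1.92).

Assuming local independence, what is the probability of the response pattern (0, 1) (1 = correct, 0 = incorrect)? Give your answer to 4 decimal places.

P(θ) = 1 / (1 + exp(−a(θ − b)))
P_1 = 1/(1+e^{-0.4014}) = 0.5990
P_2 = 1/(1+e^{-0.2600}) = 0.5646
L = (1−P_1) × P_2 = 0.4010 × 0.5646 = 0.22641

0.2264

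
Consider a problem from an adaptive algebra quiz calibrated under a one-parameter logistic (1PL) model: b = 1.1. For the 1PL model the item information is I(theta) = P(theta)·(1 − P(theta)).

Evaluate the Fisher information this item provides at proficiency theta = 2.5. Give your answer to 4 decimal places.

0.1587

P = 1/(1+e^{-1.4000}) = 0.8022
P(1−P) = 0.8022 × 0.1978 = 0.1587
I = P(1−P) = 0.15868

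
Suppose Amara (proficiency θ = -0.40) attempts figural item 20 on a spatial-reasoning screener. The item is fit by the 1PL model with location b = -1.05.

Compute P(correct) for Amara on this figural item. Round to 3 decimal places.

0.657

P(θ) = 1 / (1 + exp(−(θ − b)))
Exponent: (-0.40 − (-1.05)) = 0.6500
1/(1 + e^{-0.6500}) = 0.6570
P = 0.6570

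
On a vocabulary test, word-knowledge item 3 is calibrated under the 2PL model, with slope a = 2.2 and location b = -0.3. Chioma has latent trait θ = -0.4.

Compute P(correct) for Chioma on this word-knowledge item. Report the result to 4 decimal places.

P(θ) = 1 / (1 + exp(−a(θ − b)))
Exponent: 2.2 × (-0.4 − (-0.3)) = -0.2200
1/(1 + e^{0.2200}) = 0.4452

0.4452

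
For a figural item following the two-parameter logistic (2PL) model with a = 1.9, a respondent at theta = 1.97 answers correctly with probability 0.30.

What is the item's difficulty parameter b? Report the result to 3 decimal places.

2.416

P(theta) = 1 / (1 + exp(−a(theta − b)))
logit(0.30) = ln(0.30/0.70) = -0.8473
b = theta − logit/(a) = 1.97 − (-0.8473)/1.9000 = 2.4159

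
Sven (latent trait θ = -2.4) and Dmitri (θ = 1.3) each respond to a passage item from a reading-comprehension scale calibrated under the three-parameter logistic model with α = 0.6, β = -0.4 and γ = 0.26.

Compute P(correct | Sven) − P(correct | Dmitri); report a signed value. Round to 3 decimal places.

P(θ) = γ + (1 − γ) · 1 / (1 + exp(−α(θ − β)))
P(Sven) = 0.4313  [exponent -1.2000]
P(Dmitri) = 0.8039  [exponent 1.0200]
Difference = 0.4313 − 0.8039 = -0.3726

-0.373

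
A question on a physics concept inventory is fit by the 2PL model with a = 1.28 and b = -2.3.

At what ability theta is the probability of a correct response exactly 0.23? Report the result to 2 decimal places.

-3.24

P(theta) = 1 / (1 + exp(−a(theta − b)))
logit = ln(0.2300/0.7700) = -1.2083
theta = b + logit/(a) = -2.3 + (-1.2083)/1.2800 = -3.2440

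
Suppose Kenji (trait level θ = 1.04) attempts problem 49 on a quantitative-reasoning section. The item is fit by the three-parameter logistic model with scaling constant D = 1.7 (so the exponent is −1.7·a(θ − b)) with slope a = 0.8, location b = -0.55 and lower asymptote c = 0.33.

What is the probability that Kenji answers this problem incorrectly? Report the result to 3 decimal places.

0.069

P(θ) = c + (1 − c) · 1 / (1 + exp(−D·a(θ − b)))
Exponent: 1.7 × 0.8 × (1.04 − (-0.55)) = 2.1624
1/(1 + e^{-2.1624}) = 0.8968
P = 0.33 + 0.67 × 0.8968 = 0.9309
P(incorrect) = 1 − 0.9309 = 0.0691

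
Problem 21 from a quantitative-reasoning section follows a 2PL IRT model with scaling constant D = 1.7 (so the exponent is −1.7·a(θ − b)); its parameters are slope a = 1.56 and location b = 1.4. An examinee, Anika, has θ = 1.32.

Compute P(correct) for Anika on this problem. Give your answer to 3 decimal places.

P(θ) = 1 / (1 + exp(−D·a(θ − b)))
Exponent: 1.7 × 1.56 × (1.32 − 1.4) = -0.2122
1/(1 + e^{0.2122}) = 0.4472
P = 0.4472

0.447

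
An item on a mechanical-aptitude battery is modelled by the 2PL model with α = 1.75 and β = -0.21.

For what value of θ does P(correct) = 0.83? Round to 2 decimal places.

P(θ) = 1 / (1 + exp(−α(θ − β)))
logit = ln(0.8300/0.1700) = 1.5856
θ = β + logit/(α) = -0.21 + 1.5856/1.7500 = 0.6961

0.70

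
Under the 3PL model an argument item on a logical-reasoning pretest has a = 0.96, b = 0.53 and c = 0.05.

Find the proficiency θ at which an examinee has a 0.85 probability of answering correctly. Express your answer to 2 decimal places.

2.27

P(θ) = c + (1 − c) · 1 / (1 + exp(−a(θ − b)))
Remove guessing floor: (0.85 − 0.05)/(1 − 0.05) = 0.8421
logit = ln(0.8421/0.1579) = 1.6740
θ = b + logit/(a) = 0.53 + 1.6740/0.9600 = 2.2737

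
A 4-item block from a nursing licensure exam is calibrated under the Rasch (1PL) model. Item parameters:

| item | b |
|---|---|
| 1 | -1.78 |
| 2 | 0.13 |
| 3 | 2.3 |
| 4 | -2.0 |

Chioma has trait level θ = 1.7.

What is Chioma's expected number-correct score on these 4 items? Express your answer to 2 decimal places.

3.13

P(θ) = 1 / (1 + exp(−(θ − b)))
P_1 = 1/(1+e^{-3.4800}) = 0.9701
P_2 = 1/(1+e^{-1.5700}) = 0.8278
P_3 = 1/(1+e^{0.6000}) = 0.3543
P_4 = 1/(1+e^{-3.7000}) = 0.9759
E[score] = 0.9701 + 0.8278 + 0.3543 + 0.9759 = 3.1281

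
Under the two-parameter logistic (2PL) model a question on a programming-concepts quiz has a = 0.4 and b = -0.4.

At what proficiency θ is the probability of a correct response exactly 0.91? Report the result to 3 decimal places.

P(θ) = 1 / (1 + exp(−a(θ − b)))
logit = ln(0.9100/0.0900) = 2.3136
θ = b + logit/(a) = -0.4 + 2.3136/0.4000 = 5.3841

5.384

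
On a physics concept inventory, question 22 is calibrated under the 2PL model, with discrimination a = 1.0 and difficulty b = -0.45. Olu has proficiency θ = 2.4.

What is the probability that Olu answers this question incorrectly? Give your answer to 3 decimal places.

P(θ) = 1 / (1 + exp(−a(θ − b)))
Exponent: 1.0 × (2.4 − (-0.45)) = 2.8500
1/(1 + e^{-2.8500}) = 0.9453
P(incorrect) = 1 − 0.9453 = 0.0547

0.055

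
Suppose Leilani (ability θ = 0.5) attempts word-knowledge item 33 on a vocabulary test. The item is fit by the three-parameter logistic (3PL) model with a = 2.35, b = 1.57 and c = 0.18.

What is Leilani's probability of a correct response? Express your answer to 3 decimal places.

0.241

P(θ) = c + (1 − c) · 1 / (1 + exp(−a(θ − b)))
Exponent: 2.35 × (0.5 − 1.57) = -2.5145
1/(1 + e^{2.5145}) = 0.0748
P = 0.18 + 0.82 × 0.0748 = 0.2414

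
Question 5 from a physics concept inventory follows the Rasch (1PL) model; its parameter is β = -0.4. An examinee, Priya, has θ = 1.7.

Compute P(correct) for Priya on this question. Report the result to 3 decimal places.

0.891

P(θ) = 1 / (1 + exp(−(θ − β)))
Exponent: (1.7 − (-0.4)) = 2.1000
1/(1 + e^{-2.1000}) = 0.8909
P = 0.8909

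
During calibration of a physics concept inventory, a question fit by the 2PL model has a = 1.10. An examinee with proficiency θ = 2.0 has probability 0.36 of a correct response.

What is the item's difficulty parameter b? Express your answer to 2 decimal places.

2.52

P(θ) = 1 / (1 + exp(−a(θ − b)))
logit(0.36) = ln(0.36/0.64) = -0.5754
b = θ − logit/(a) = 2.0 − (-0.5754)/1.1000 = 2.5231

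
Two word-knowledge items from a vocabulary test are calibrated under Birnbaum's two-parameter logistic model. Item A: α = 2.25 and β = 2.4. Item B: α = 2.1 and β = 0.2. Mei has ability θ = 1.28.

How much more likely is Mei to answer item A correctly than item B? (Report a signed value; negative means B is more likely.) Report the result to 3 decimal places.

-0.832

P(θ) = 1 / (1 + exp(−α(θ − β)))
P_A = 0.0745
P_B = 0.9062
P_A − P_B = -0.8317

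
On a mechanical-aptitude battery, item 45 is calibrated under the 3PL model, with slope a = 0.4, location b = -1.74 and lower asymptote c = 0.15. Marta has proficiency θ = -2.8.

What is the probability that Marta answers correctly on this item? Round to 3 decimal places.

0.486

P(θ) = c + (1 − c) · 1 / (1 + exp(−a(θ − b)))
Exponent: 0.4 × (-2.8 − (-1.74)) = -0.4240
1/(1 + e^{0.4240}) = 0.3956
P = 0.15 + 0.85 × 0.3956 = 0.4862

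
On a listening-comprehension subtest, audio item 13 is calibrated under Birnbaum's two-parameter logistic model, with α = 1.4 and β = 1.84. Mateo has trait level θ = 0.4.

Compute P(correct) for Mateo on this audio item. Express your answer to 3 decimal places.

P(θ) = 1 / (1 + exp(−α(θ − β)))
Exponent: 1.4 × (0.4 − 1.84) = -2.0160
1/(1 + e^{2.0160}) = 0.1175

0.118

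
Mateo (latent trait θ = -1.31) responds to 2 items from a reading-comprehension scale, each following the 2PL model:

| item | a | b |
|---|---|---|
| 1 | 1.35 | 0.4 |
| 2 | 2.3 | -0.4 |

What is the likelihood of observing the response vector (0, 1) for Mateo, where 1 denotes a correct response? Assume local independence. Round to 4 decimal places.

0.0999

P(θ) = 1 / (1 + exp(−a(θ − b)))
P_1 = 1/(1+e^{2.3085}) = 0.0904
P_2 = 1/(1+e^{2.0930}) = 0.1098
L = (1−P_1) × P_2 = 0.9096 × 0.1098 = 0.09985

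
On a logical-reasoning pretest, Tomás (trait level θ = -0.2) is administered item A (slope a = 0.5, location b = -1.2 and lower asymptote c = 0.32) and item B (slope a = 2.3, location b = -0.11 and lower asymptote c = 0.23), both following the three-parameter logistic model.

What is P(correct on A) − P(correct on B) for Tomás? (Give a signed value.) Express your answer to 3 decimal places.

0.168

P(θ) = c + (1 − c) · 1 / (1 + exp(−a(θ − b)))
P_A = 0.7433
P_B = 0.5753
P_A − P_B = 0.1680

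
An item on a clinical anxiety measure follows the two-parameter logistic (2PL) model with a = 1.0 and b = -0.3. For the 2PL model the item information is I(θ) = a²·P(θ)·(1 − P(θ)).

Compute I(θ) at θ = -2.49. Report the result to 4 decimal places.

0.0905

P = 1/(1+e^{2.1900}) = 0.1007
P(1−P) = 0.1007 × 0.8993 = 0.0905
I = a² × P(1−P) = 1.0² × 0.0905 = 0.09052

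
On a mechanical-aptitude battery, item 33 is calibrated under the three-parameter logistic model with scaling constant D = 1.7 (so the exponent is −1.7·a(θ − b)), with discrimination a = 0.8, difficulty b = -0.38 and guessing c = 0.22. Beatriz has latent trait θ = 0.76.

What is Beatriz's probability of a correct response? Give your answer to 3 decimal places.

0.863

P(θ) = c + (1 − c) · 1 / (1 + exp(−D·a(θ − b)))
Exponent: 1.7 × 0.8 × (0.76 − (-0.38)) = 1.5504
1/(1 + e^{-1.5504}) = 0.8250
P = 0.22 + 0.78 × 0.8250 = 0.8635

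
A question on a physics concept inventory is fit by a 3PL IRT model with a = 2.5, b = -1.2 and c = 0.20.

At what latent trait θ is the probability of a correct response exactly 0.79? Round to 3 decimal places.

P(θ) = c + (1 − c) · 1 / (1 + exp(−a(θ − b)))
Remove guessing floor: (0.79 − 0.20)/(1 − 0.20) = 0.7375
logit = ln(0.7375/0.2625) = 1.0330
θ = b + logit/(a) = -1.2 + 1.0330/2.5000 = -0.7868

-0.787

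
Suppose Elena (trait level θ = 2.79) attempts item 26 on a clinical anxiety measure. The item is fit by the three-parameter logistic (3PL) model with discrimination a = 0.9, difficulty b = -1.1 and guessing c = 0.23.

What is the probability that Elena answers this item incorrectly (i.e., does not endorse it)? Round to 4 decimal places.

0.0225

P(θ) = c + (1 − c) · 1 / (1 + exp(−a(θ − b)))
Exponent: 0.9 × (2.79 − (-1.1)) = 3.5010
1/(1 + e^{-3.5010}) = 0.9707
P = 0.23 + 0.77 × 0.9707 = 0.9775
P(incorrect) = 1 − 0.9775 = 0.0225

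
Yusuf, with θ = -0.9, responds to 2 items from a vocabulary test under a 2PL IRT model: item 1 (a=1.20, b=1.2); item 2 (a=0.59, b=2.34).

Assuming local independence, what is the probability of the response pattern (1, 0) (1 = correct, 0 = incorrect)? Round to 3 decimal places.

P(θ) = 1 / (1 + exp(−a(θ − b)))
P_1 = 1/(1+e^{2.5200}) = 0.0745
P_2 = 1/(1+e^{1.9116}) = 0.1288
L = P_1 × (1−P_2) = 0.0745 × 0.8712 = 0.06488

0.065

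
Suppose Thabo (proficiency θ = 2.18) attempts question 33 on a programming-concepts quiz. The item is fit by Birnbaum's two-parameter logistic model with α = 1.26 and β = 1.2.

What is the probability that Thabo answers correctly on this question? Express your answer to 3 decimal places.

0.775

P(θ) = 1 / (1 + exp(−α(θ − β)))
Exponent: 1.26 × (2.18 − 1.2) = 1.2348
1/(1 + e^{-1.2348}) = 0.7747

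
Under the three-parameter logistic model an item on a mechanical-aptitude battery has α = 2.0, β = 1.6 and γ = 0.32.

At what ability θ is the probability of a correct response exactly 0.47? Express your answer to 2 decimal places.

P(θ) = γ + (1 − γ) · 1 / (1 + exp(−α(θ − β)))
Remove guessing floor: (0.47 − 0.32)/(1 − 0.32) = 0.2206
logit = ln(0.2206/0.7794) = -1.2622
θ = β + logit/(α) = 1.6 + (-1.2622)/2.0000 = 0.9689

0.97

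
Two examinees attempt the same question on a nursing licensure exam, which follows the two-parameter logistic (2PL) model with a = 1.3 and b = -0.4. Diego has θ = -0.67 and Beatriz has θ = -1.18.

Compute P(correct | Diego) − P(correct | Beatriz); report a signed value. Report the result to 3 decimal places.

0.147

P(θ) = 1 / (1 + exp(−a(θ − b)))
P(Diego) = 0.4131  [exponent -0.3510]
P(Beatriz) = 0.2662  [exponent -1.0140]
Difference = 0.4131 − 0.2662 = 0.1469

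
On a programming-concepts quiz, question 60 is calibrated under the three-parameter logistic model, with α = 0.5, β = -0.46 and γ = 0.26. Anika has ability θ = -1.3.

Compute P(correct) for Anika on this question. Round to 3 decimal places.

P(θ) = γ + (1 − γ) · 1 / (1 + exp(−α(θ − β)))
Exponent: 0.5 × (-1.3 − (-0.46)) = -0.4200
1/(1 + e^{0.4200}) = 0.3965
P = 0.26 + 0.74 × 0.3965 = 0.5534

0.553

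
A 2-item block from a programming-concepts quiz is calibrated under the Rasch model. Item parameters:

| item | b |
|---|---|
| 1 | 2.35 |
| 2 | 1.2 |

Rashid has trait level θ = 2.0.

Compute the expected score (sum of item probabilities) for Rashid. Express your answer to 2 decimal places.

P(θ) = 1 / (1 + exp(−(θ − b)))
P_1 = 1/(1+e^{0.3500}) = 0.4134
P_2 = 1/(1+e^{-0.8000}) = 0.6900
E[score] = 0.4134 + 0.6900 = 1.1034

1.10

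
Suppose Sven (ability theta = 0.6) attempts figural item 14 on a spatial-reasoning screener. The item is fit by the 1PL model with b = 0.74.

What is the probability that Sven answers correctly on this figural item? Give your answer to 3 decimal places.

0.465

P(theta) = 1 / (1 + exp(−(theta − b)))
Exponent: (0.6 − 0.74) = -0.1400
1/(1 + e^{0.1400}) = 0.4651
P = 0.4651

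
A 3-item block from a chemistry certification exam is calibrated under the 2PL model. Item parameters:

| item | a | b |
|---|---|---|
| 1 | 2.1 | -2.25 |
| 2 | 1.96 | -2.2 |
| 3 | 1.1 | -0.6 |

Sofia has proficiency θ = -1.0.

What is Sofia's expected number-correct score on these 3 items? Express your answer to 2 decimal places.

P(θ) = 1 / (1 + exp(−a(θ − b)))
P_1 = 1/(1+e^{-2.6250}) = 0.9325
P_2 = 1/(1+e^{-2.3520}) = 0.9131
P_3 = 1/(1+e^{0.4400}) = 0.3917
E[score] = 0.9325 + 0.9131 + 0.3917 = 2.2373

2.24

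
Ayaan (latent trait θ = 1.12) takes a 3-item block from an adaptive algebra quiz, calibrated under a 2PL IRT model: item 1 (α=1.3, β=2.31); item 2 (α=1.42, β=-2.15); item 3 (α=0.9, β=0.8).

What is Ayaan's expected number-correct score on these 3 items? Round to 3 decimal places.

1.737

P(θ) = 1 / (1 + exp(−α(θ − β)))
P_1 = 1/(1+e^{1.5470}) = 0.1755
P_2 = 1/(1+e^{-4.6434}) = 0.9905
P_3 = 1/(1+e^{-0.2880}) = 0.5715
E[score] = 0.1755 + 0.9905 + 0.5715 = 1.7375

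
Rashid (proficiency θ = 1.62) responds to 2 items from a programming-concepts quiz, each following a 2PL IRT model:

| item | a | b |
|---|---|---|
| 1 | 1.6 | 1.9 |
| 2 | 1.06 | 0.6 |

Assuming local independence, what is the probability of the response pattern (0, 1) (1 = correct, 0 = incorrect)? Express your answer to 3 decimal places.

0.456

P(θ) = 1 / (1 + exp(−a(θ − b)))
P_1 = 1/(1+e^{0.4480}) = 0.3898
P_2 = 1/(1+e^{-1.0812}) = 0.7467
L = (1−P_1) × P_2 = 0.6102 × 0.7467 = 0.45562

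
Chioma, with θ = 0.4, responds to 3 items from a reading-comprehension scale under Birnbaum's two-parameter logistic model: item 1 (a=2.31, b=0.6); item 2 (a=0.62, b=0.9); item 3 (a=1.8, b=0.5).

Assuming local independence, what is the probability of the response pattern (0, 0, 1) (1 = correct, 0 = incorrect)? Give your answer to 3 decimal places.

0.161

P(θ) = 1 / (1 + exp(−a(θ − b)))
P_1 = 1/(1+e^{0.4620}) = 0.3865
P_2 = 1/(1+e^{0.3100}) = 0.4231
P_3 = 1/(1+e^{0.1800}) = 0.4551
L = (1−P_1) × (1−P_2) × P_3 = 0.6135 × 0.5769 × 0.4551 = 0.16107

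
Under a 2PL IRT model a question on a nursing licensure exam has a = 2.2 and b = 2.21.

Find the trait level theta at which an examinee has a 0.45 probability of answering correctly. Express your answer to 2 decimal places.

P(theta) = 1 / (1 + exp(−a(theta − b)))
logit = ln(0.4500/0.5500) = -0.2007
theta = b + logit/(a) = 2.21 + (-0.2007)/2.2000 = 2.1188

2.12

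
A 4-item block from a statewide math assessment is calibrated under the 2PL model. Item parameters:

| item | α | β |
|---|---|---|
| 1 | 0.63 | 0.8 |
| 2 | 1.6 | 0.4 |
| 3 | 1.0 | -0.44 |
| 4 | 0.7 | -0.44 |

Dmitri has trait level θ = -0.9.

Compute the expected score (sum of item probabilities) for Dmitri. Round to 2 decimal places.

1.17

P(θ) = 1 / (1 + exp(−α(θ − β)))
P_1 = 1/(1+e^{1.0710}) = 0.2552
P_2 = 1/(1+e^{2.0800}) = 0.1111
P_3 = 1/(1+e^{0.4600}) = 0.3870
P_4 = 1/(1+e^{0.3220}) = 0.4202
E[score] = 0.2552 + 0.1111 + 0.3870 + 0.4202 = 1.1734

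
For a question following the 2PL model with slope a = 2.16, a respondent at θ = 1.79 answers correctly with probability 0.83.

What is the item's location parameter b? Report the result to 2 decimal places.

P(θ) = 1 / (1 + exp(−a(θ − b)))
logit(0.83) = ln(0.83/0.17) = 1.5856
b = θ − logit/(a) = 1.79 − 1.5856/2.1600 = 1.0559

1.06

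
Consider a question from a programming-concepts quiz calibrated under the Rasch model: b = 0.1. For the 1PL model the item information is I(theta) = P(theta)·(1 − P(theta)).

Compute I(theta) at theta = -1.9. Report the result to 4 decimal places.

0.1050

P = 1/(1+e^{2.0000}) = 0.1192
P(1−P) = 0.1192 × 0.8808 = 0.1050
I = P(1−P) = 0.10499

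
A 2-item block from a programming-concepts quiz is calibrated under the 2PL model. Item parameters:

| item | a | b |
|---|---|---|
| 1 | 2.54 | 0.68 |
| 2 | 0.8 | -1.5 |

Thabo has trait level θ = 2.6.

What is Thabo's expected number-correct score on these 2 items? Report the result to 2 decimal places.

P(θ) = 1 / (1 + exp(−a(θ − b)))
P_1 = 1/(1+e^{-4.8768}) = 0.9924
P_2 = 1/(1+e^{-3.2800}) = 0.9637
E[score] = 0.9924 + 0.9637 = 1.9562

1.96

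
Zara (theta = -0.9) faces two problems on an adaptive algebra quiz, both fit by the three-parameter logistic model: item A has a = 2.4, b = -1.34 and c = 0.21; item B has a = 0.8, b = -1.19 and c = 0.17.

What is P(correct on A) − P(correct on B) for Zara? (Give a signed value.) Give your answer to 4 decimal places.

0.1632

P(theta) = c + (1 − c) · 1 / (1 + exp(−a(theta − b)))
P_A = 0.7961
P_B = 0.6329
P_A − P_B = 0.1632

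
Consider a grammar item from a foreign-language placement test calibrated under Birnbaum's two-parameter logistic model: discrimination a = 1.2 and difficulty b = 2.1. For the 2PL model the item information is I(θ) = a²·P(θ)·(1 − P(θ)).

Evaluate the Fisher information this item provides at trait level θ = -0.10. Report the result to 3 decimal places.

0.090

P = 1/(1+e^{2.6400}) = 0.0666
P(1−P) = 0.0666 × 0.9334 = 0.0622
I = a² × P(1−P) = 1.2² × 0.0622 = 0.08953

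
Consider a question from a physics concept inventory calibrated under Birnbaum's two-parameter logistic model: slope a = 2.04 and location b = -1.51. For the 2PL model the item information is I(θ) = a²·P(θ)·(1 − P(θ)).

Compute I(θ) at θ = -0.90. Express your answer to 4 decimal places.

0.7226

P = 1/(1+e^{-1.2444}) = 0.7763
P(1−P) = 0.7763 × 0.2237 = 0.1736
I = a² × P(1−P) = 2.04² × 0.1736 = 0.72263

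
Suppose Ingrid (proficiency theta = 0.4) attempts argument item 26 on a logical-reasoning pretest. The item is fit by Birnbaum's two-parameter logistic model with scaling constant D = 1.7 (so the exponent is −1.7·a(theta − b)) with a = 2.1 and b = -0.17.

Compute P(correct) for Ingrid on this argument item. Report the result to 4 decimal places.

P(theta) = 1 / (1 + exp(−D·a(theta − b)))
Exponent: 1.7 × 2.1 × (0.4 − (-0.17)) = 2.0349
1/(1 + e^{-2.0349}) = 0.8844
P = 0.8844

0.8844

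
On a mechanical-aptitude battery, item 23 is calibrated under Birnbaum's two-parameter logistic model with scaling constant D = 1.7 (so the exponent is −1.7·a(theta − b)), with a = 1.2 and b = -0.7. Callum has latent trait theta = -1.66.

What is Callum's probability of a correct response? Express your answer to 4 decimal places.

P(theta) = 1 / (1 + exp(−D·a(theta − b)))
Exponent: 1.7 × 1.2 × (-1.66 − (-0.7)) = -1.9584
1/(1 + e^{1.9584}) = 0.1236
P = 0.1236

0.1236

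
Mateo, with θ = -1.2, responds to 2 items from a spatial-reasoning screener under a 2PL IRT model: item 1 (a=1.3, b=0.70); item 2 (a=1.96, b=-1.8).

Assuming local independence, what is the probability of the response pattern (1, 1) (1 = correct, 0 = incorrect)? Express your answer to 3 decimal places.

0.060

P(θ) = 1 / (1 + exp(−a(θ − b)))
P_1 = 1/(1+e^{2.4700}) = 0.0780
P_2 = 1/(1+e^{-1.1760}) = 0.7642
L = P_1 × P_2 = 0.0780 × 0.7642 = 0.05960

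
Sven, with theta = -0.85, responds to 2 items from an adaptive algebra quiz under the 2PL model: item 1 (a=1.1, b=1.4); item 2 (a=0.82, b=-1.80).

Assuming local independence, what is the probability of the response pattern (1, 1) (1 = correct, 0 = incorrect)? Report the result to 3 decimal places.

P(theta) = 1 / (1 + exp(−a(theta − b)))
P_1 = 1/(1+e^{2.4750}) = 0.0776
P_2 = 1/(1+e^{-0.7790}) = 0.6855
L = P_1 × P_2 = 0.0776 × 0.6855 = 0.05321

0.053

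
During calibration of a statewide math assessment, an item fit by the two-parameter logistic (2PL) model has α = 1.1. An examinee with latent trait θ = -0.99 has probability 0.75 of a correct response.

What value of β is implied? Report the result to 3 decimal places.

-1.989

P(θ) = 1 / (1 + exp(−α(θ − β)))
logit(0.75) = ln(0.75/0.25) = 1.0986
β = θ − logit/(α) = -0.99 − 1.0986/1.1000 = -1.9887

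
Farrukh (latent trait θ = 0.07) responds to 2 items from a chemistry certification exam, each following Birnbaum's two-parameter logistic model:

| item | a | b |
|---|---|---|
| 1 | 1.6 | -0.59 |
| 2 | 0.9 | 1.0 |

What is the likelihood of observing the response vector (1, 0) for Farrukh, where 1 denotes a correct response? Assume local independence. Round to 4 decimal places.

0.5177

P(θ) = 1 / (1 + exp(−a(θ − b)))
P_1 = 1/(1+e^{-1.0560}) = 0.7419
P_2 = 1/(1+e^{0.8370}) = 0.3022
L = P_1 × (1−P_2) = 0.7419 × 0.6978 = 0.51774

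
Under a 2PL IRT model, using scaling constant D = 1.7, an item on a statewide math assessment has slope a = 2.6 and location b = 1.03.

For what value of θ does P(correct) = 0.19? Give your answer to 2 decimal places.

P(θ) = 1 / (1 + exp(−D·a(θ − b)))
logit = ln(0.1900/0.8100) = -1.4500
θ = b + logit/(1.7·a) = 1.03 + (-1.4500)/4.4200 = 0.7019

0.70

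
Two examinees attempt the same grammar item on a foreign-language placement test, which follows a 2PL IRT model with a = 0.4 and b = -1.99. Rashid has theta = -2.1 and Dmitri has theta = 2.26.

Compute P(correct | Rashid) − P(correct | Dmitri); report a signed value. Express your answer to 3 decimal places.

-0.357

P(theta) = 1 / (1 + exp(−a(theta − b)))
P(Rashid) = 0.4890  [exponent -0.0440]
P(Dmitri) = 0.8455  [exponent 1.7000]
Difference = 0.4890 − 0.8455 = -0.3565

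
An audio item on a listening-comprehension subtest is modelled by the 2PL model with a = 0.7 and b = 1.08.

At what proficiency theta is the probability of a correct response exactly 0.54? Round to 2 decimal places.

1.31

P(theta) = 1 / (1 + exp(−a(theta − b)))
logit = ln(0.5400/0.4600) = 0.1603
theta = b + logit/(a) = 1.08 + 0.1603/0.7000 = 1.3091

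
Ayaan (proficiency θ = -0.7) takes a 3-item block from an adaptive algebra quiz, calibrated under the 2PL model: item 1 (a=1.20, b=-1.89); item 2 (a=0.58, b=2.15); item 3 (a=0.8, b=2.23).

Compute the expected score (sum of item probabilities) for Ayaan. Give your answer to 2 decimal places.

1.05

P(θ) = 1 / (1 + exp(−a(θ − b)))
P_1 = 1/(1+e^{-1.4280}) = 0.8066
P_2 = 1/(1+e^{1.6530}) = 0.1607
P_3 = 1/(1+e^{2.3440}) = 0.0875
E[score] = 0.8066 + 0.1607 + 0.0875 = 1.0548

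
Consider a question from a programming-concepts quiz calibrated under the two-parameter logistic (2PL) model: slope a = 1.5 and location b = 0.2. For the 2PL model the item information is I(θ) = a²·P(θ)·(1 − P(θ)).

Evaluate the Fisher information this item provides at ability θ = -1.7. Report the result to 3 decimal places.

P = 1/(1+e^{2.8500}) = 0.0547
P(1−P) = 0.0547 × 0.9453 = 0.0517
I = a² × P(1−P) = 1.5² × 0.0517 = 0.11631

0.116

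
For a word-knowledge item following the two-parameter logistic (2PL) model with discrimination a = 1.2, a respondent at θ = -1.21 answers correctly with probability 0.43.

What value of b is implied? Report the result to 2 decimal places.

-0.98

P(θ) = 1 / (1 + exp(−a(θ − b)))
logit(0.43) = ln(0.43/0.57) = -0.2819
b = θ − logit/(a) = -1.21 − (-0.2819)/1.2000 = -0.9751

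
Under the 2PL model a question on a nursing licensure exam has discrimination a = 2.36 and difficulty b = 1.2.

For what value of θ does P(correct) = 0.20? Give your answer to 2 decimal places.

0.61

P(θ) = 1 / (1 + exp(−a(θ − b)))
logit = ln(0.2000/0.8000) = -1.3863
θ = b + logit/(a) = 1.2 + (-1.3863)/2.3600 = 0.6126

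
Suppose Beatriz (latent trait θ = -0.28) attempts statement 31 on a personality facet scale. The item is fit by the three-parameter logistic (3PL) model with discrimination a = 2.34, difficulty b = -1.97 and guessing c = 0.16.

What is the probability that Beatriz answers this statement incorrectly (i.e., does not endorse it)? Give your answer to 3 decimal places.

0.016

P(θ) = c + (1 − c) · 1 / (1 + exp(−a(θ − b)))
Exponent: 2.34 × (-0.28 − (-1.97)) = 3.9546
1/(1 + e^{-3.9546}) = 0.9812
P = 0.16 + 0.84 × 0.9812 = 0.9842
P(incorrect) = 1 − 0.9842 = 0.0158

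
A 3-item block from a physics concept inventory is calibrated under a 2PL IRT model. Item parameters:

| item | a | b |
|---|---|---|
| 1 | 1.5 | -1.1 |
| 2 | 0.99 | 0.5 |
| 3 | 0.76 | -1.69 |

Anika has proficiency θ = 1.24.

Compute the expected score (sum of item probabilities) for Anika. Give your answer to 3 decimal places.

2.549

P(θ) = 1 / (1 + exp(−a(θ − b)))
P_1 = 1/(1+e^{-3.5100}) = 0.9710
P_2 = 1/(1+e^{-0.7326}) = 0.6754
P_3 = 1/(1+e^{-2.2268}) = 0.9026
E[score] = 0.9710 + 0.6754 + 0.9026 = 2.5490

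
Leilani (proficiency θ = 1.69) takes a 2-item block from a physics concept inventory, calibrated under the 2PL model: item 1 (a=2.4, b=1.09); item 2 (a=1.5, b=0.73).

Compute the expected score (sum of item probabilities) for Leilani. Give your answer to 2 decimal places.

1.62

P(θ) = 1 / (1 + exp(−a(θ − b)))
P_1 = 1/(1+e^{-1.4400}) = 0.8085
P_2 = 1/(1+e^{-1.4400}) = 0.8085
E[score] = 0.8085 + 0.8085 = 1.6169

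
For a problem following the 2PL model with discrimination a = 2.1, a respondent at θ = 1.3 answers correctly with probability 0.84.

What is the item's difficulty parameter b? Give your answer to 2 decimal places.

P(θ) = 1 / (1 + exp(−a(θ − b)))
logit(0.84) = ln(0.84/0.16) = 1.6582
b = θ − logit/(a) = 1.3 − 1.6582/2.1000 = 0.5104

0.51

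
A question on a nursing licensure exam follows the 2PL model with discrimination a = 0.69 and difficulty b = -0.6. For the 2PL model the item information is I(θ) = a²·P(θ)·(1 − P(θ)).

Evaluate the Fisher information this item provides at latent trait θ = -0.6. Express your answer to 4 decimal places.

P = 1/(1+e^{0.0000}) = 0.5000
P(1−P) = 0.5000 × 0.5000 = 0.2500
I = a² × P(1−P) = 0.69² × 0.2500 = 0.11902

0.1190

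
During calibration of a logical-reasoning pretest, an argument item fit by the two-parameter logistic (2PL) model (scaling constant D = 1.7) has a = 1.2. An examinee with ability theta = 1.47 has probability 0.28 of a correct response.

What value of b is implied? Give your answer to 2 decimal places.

P(theta) = 1 / (1 + exp(−D·a(theta − b)))
logit(0.28) = ln(0.28/0.72) = -0.9445
b = theta − logit/(1.7·a) = 1.47 − (-0.9445)/2.0400 = 1.9330

1.93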